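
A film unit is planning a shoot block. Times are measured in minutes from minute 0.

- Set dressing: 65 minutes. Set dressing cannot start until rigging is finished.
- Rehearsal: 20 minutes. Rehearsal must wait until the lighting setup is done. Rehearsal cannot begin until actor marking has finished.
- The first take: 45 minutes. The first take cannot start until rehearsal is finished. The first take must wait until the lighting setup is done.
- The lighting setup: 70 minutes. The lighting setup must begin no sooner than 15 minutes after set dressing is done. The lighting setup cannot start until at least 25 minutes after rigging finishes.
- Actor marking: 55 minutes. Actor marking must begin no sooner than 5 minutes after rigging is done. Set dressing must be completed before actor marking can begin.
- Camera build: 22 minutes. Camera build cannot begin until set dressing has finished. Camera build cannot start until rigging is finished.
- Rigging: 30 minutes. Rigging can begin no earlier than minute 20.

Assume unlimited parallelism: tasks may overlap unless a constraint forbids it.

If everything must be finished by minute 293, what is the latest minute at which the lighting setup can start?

158

The first take must finish by minute 293; it takes 45 minutes, so it must start by 293 − 45 = minute 248.
Rehearsal must finish before the first take (must start by minute 248). With a 20-minute duration, rehearsal must start by 248 − 20 = minute 228.
For the lighting setup: rehearsal (must start by minute 228); the first take (must start by minute 248). The most restrictive is minute 228; with a 70-minute duration, the lighting setup must start by minute 158.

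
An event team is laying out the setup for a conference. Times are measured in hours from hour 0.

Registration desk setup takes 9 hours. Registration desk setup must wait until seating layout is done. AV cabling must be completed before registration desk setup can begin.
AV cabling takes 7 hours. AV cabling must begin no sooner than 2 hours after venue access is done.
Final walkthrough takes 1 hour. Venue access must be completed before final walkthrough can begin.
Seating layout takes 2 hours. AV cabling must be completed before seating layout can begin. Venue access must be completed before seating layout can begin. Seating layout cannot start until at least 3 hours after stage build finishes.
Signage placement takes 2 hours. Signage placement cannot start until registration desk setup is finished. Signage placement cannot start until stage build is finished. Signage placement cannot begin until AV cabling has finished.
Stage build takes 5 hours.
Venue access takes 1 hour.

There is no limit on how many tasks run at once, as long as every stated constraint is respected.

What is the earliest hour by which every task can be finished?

Nothing blocks stage build, so it runs from hour 0 to hour 5.
Venue access has no prerequisites, so it starts at hour 0 and finishes at hour 1.
Final walkthrough waits on venue access (finishes hour 1), so it starts at hour 1 and finishes at 1 + 1 = hour 2.
AV cabling waits on venue access (finishes hour 1, plus 2-hour gap → hour 3), so it starts at hour 3 and finishes at 3 + 7 = hour 10.
Seating layout cannot start until AV cabling (finishes hour 10); venue access (finishes hour 1); stage build (finishes hour 5, plus 3-hour gap → hour 8). The controlling bound is hour 10, so seating layout finishes at 10 + 2 = hour 12.
Registration desk setup needs all of seating layout (finishes hour 12); AV cabling (finishes hour 10). That puts its earliest start at hour 12; it finishes at 12 + 9 = hour 21.
Signage placement cannot start until registration desk setup (finishes hour 21); stage build (finishes hour 5); AV cabling (finishes hour 10). The controlling bound is hour 21, so signage placement finishes at 21 + 2 = hour 23.
All tasks are finished once the last one completes. Finish times: Venue access at 1, Stage build at 5, AV cabling at 10, Seating layout at 12, Registration desk setup at 21, Signage placement at 23, Final walkthrough at 2. The latest is hour 23.

23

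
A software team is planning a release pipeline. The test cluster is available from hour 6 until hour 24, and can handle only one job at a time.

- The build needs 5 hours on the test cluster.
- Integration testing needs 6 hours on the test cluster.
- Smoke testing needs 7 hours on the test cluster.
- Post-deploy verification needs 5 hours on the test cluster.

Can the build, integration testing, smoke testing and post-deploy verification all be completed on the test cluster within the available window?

No

The test cluster window is 24 − 6 = 18 hours.
Running back to back, the jobs need 5 + 6 + 7 + 5 = 23 hours on the test cluster.
Since 23 > 18, they cannot all fit.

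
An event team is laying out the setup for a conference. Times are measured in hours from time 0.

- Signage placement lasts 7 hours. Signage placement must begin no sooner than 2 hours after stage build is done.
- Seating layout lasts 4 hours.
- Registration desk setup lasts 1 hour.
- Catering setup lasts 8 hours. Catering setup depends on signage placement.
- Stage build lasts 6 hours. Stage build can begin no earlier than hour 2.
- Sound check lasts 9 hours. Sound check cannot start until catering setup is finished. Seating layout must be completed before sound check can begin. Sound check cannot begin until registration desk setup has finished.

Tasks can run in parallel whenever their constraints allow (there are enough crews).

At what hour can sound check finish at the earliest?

Registration desk setup can start immediately at hour 0; it finishes at hour 1.
Nothing blocks seating layout, so it runs from hour 0 to hour 4.
After its own release at hour 2, stage build can start at hour 2 and finishes at hour 8.
Signage placement cannot begin until stage build (finishes hour 8, plus 2-hour gap → hour 10). It runs from hour 10 to 10 + 7 = hour 17.
Catering setup waits on signage placement (finishes hour 17), so it starts at hour 17 and finishes at 17 + 8 = hour 25.
Sound check cannot start until catering setup (finishes hour 25); seating layout (finishes hour 4); registration desk setup (finishes hour 1). The controlling bound is hour 25, so sound check finishes at 25 + 9 = hour 34.

34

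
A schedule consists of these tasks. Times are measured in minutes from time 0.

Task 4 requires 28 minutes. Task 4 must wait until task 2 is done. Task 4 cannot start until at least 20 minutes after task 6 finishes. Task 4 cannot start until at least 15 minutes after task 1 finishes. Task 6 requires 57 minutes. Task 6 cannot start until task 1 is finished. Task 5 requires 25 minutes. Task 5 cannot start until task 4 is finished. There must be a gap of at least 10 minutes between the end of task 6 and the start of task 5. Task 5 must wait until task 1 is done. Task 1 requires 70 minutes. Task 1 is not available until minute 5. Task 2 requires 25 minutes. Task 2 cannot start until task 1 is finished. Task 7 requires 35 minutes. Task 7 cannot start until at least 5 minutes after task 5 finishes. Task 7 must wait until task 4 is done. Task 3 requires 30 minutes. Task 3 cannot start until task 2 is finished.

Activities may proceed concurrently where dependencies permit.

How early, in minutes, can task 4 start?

Task 1 waits on its own release at minute 5, so it starts at minute 5 and finishes at 5 + 70 = minute 75.
After task 1 (finishes minute 75), task 6 can start at minute 75 and finishes at minute 132.
After task 1 (finishes minute 75), task 2 can start at minute 75 and finishes at minute 100.
Task 4 waits on task 2 (finishes minute 100); task 6 (finishes minute 132, plus 20-minute gap → minute 152); task 1 (finishes minute 75, plus 15-minute gap → minute 90). The latest of these is minute 152, which is the earliest task 4 can start.

152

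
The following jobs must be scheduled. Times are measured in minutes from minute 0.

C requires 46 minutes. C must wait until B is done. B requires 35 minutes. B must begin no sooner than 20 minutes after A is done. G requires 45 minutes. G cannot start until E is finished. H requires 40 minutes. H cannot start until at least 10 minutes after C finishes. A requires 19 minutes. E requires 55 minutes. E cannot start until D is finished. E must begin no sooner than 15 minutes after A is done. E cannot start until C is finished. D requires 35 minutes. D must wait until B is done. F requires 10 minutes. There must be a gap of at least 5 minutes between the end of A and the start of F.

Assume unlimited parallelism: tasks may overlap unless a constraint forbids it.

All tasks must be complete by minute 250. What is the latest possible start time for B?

69

Nothing follows G; the deadline of minute 250 is its only limit. It must start by 250 − 45 = minute 205.
E must finish before G (must start by minute 205). With a 55-minute duration, E must start by 205 − 55 = minute 150.
H has no dependents, so it just needs to finish by minute 250. Starting by 250 − 40 = minute 210 achieves that.
For C: E (must start by minute 150); H (must start by minute 210, minus 10-minute gap → minute 200). The most restrictive is minute 150; with a 46-minute duration, C must start by minute 104.
D feeds into E (must start by minute 150); so D must finish by minute 150 and therefore start by minute 115.
B must finish in time for C (must start by minute 104); D (must start by minute 115). The tightest is minute 104, so B must start by 104 − 35 = minute 69.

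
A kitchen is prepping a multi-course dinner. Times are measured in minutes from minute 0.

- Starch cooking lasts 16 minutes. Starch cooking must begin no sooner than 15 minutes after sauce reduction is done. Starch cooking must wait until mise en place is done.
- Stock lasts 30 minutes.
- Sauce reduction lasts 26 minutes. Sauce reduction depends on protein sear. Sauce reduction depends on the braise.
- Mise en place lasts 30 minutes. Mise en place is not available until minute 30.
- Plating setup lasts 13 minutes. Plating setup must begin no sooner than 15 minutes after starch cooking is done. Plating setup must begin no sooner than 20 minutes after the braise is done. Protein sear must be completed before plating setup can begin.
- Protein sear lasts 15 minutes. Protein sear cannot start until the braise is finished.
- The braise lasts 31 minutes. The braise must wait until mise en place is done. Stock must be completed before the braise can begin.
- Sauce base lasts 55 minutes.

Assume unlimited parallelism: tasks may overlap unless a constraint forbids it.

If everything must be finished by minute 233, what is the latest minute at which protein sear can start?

133

Plating setup must finish by minute 233; it takes 13 minutes, so it must start by 233 − 13 = minute 220.
Starch cooking must finish before plating setup (must start by minute 220, minus 15-minute gap → minute 205). With a 16-minute duration, starch cooking must start by 205 − 16 = minute 189.
Sauce reduction feeds into starch cooking (must start by minute 189, minus 15-minute gap → minute 174); so sauce reduction must finish by minute 174 and therefore start by minute 148.
Protein sear feeds sauce reduction (must start by minute 148); plating setup (must start by minute 220). Taking the minimum, protein sear must finish by minute 148 and start by 148 − 15 = minute 133.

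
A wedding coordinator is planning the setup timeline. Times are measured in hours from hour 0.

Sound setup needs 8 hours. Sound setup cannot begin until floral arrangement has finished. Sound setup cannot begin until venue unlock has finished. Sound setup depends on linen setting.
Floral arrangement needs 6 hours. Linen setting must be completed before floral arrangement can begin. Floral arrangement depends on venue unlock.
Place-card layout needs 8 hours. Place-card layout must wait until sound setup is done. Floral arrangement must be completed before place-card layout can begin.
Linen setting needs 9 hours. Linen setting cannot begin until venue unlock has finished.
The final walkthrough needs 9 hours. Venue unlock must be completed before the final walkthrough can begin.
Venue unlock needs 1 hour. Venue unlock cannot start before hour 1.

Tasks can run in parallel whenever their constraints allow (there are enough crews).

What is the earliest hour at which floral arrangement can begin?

11

After its own release at hour 1, venue unlock can start at hour 1 and finishes at hour 2.
Linen setting waits on venue unlock (finishes hour 2), so it starts at hour 2 and finishes at 2 + 9 = hour 11.
Floral arrangement waits on linen setting (finishes hour 11); venue unlock (finishes hour 2). The latest of these is hour 11, which is the earliest floral arrangement can start.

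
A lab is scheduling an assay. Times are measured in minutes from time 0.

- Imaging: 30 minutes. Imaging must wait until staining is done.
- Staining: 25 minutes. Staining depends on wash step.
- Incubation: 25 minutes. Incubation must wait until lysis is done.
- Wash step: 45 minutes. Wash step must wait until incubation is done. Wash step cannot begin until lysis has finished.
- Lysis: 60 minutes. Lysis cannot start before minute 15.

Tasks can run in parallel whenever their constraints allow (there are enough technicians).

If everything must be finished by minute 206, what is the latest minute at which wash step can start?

106

To finish by minute 206, imaging (duration 30) must start no later than minute 176.
Staining feeds into imaging (must start by minute 176); so staining must finish by minute 176 and therefore start by minute 151.
Wash step must finish before staining (must start by minute 151). With a 45-minute duration, wash step must start by 151 − 45 = minute 106.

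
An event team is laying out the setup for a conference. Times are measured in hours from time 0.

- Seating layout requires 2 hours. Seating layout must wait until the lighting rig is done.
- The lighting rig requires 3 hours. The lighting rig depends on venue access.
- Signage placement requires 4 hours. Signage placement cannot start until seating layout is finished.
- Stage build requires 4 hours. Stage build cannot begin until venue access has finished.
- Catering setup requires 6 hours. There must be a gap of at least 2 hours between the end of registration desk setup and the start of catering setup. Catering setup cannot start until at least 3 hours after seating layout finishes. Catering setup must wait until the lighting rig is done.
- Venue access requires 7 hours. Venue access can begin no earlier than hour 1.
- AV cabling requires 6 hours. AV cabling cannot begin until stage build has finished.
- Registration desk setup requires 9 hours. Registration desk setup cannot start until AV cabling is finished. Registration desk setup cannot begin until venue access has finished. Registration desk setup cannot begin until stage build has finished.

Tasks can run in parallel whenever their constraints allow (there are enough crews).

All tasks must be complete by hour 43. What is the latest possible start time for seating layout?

Catering setup has no dependents, so it just needs to finish by hour 43. Starting by 43 − 6 = hour 37 achieves that.
Signage placement has no dependents, so it just needs to finish by hour 43. Starting by 43 − 4 = hour 39 achieves that.
Seating layout feeds signage placement (must start by hour 39); catering setup (must start by hour 37, minus 3-hour gap → hour 34). Taking the minimum, seating layout must finish by hour 34 and start by 34 − 2 = hour 32.

32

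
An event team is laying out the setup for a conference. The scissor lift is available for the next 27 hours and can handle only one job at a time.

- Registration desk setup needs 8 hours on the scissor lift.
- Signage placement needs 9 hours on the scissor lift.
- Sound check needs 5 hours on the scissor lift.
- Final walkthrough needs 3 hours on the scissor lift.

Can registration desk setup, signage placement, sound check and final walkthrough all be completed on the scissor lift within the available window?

Yes

Running back to back, the jobs need 8 + 9 + 5 + 3 = 25 hours on the scissor lift.
Since 25 ≤ 27, they fit within the window.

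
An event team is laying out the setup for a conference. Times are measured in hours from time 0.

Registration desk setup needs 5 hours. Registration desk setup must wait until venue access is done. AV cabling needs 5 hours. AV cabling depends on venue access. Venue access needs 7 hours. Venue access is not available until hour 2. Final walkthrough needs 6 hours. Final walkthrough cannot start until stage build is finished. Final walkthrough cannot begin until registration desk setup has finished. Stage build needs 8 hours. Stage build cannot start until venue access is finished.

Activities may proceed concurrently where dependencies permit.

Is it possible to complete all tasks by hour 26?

Yes

After its own release at hour 2, venue access can start at hour 2 and finishes at hour 9.
After venue access (finishes hour 9), registration desk setup can start at hour 9 and finishes at hour 14.
After venue access (finishes hour 9), AV cabling can start at hour 9 and finishes at hour 14.
Stage build cannot begin until venue access (finishes hour 9). It runs from hour 9 to 9 + 8 = hour 17.
Final walkthrough has to wait for stage build (finishes hour 17); registration desk setup (finishes hour 14). The latest of these is hour 17, so final walkthrough runs hour 17 to 17 + 6 = hour 23.
Every task is finished by hour 23, which is no later than the deadline of 26, so the schedule is feasible.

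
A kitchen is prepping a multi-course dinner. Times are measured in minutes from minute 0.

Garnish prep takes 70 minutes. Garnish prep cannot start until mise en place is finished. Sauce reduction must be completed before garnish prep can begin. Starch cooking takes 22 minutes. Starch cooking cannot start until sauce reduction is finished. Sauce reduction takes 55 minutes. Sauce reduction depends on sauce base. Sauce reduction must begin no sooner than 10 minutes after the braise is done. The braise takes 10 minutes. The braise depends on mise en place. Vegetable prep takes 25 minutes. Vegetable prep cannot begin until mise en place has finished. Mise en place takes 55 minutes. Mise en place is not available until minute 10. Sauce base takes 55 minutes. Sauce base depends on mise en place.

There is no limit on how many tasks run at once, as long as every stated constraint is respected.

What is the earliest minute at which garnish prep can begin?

Mise en place waits on its own release at minute 10, so it starts at minute 10 and finishes at 10 + 55 = minute 65.
After mise en place (finishes minute 65), the braise can start at minute 65 and finishes at minute 75.
After mise en place (finishes minute 65), sauce base can start at minute 65 and finishes at minute 120.
For sauce reduction: sauce base (finishes minute 120); the braise (finishes minute 75, plus 10-minute gap → minute 85). Taking the maximum gives a start of minute 120, and it finishes at 120 + 55 = minute 175.
Garnish prep waits on mise en place (finishes minute 65); sauce reduction (finishes minute 175). The latest of these is minute 175, which is the earliest garnish prep can start.

175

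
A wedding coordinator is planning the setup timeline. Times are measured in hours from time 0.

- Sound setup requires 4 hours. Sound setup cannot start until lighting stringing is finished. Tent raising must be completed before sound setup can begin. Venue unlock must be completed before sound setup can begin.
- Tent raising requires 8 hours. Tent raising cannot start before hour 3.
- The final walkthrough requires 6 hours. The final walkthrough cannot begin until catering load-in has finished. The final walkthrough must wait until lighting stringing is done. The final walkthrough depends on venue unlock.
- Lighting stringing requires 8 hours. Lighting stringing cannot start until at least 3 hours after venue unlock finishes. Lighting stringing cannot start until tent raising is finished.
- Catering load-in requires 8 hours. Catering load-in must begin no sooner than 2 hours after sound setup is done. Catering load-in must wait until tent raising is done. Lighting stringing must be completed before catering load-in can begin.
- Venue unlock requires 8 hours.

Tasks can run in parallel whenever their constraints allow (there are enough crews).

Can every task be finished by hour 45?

Yes

Tent raising cannot begin until its own release at hour 3. It runs from hour 3 to 3 + 8 = hour 11.
Venue unlock has no prerequisites, so it starts at hour 0 and finishes at hour 8.
Lighting stringing has to wait for venue unlock (finishes hour 8, plus 3-hour gap → hour 11); tent raising (finishes hour 11). The latest of these is hour 11, so lighting stringing runs hour 11 to 11 + 8 = hour 19.
Sound setup cannot start until lighting stringing (finishes hour 19); tent raising (finishes hour 11); venue unlock (finishes hour 8). The controlling bound is hour 19, so sound setup finishes at 19 + 4 = hour 23.
Catering load-in has to wait for sound setup (finishes hour 23, plus 2-hour gap → hour 25); tent raising (finishes hour 11); lighting stringing (finishes hour 19). The latest of these is hour 25, so catering load-in runs hour 25 to 25 + 8 = hour 33.
The final walkthrough needs all of catering load-in (finishes hour 33); lighting stringing (finishes hour 19); venue unlock (finishes hour 8). That puts its earliest start at hour 33; it finishes at 33 + 6 = hour 39.
Every task is finished by hour 39, which is no later than the deadline of 45, so the schedule is feasible.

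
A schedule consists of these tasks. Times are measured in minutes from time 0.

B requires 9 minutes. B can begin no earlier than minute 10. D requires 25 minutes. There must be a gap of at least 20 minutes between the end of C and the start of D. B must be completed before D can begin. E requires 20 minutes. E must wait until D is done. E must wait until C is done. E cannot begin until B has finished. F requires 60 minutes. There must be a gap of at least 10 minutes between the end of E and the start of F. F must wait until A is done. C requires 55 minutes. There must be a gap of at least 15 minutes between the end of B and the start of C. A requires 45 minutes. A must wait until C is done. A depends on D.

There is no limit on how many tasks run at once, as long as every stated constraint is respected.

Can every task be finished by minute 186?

B waits on its own release at minute 10, so it starts at minute 10 and finishes at 10 + 9 = minute 19.
C waits on B (finishes minute 19, plus 15-minute gap → minute 34), so it starts at minute 34 and finishes at 34 + 55 = minute 89.
D has to wait for C (finishes minute 89, plus 20-minute gap → minute 109); B (finishes minute 19). The latest of these is minute 109, so D runs minute 109 to 109 + 25 = minute 134.
E needs all of D (finishes minute 134); C (finishes minute 89); B (finishes minute 19). That puts its earliest start at minute 134; it finishes at 134 + 20 = minute 154.
For A: C (finishes minute 89); D (finishes minute 134). Taking the maximum gives a start of minute 134, and it finishes at 134 + 45 = minute 179.
F has to wait for E (finishes minute 154, plus 10-minute gap → minute 164); A (finishes minute 179). The latest of these is minute 179, so F runs minute 179 to 179 + 60 = minute 239.
The earliest everything can be done is minute 239, which is after the deadline of 186, so it is not possible.

No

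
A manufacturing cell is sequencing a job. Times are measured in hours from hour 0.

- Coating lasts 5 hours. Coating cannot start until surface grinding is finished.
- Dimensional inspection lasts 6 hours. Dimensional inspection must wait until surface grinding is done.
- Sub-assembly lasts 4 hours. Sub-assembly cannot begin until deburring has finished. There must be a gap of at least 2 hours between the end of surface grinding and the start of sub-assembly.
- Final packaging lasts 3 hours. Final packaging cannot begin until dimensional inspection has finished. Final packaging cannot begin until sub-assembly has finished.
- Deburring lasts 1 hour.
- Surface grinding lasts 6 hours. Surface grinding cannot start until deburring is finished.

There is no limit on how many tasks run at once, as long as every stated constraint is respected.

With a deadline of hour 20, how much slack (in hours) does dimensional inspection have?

4

Nothing blocks deburring, so it runs from hour 0 to hour 1.
Surface grinding waits on deburring (finishes hour 1), so it starts at hour 1 and finishes at 1 + 6 = hour 7.
Dimensional inspection cannot begin until surface grinding (finishes hour 7). It runs from hour 7 to 7 + 6 = hour 13.

Working backward from the deadline:
Final packaging must finish by hour 20; it takes 3 hours, so it must start by 20 − 3 = hour 17.
Since final packaging (must start by hour 17) depends on it, dimensional inspection must finish by hour 17. Backing off its 6-hour duration gives a latest start of hour 11.
So dimensional inspection can start as early as hour 7 and as late as hour 11, giving 11 − 7 = 4 hours of slack.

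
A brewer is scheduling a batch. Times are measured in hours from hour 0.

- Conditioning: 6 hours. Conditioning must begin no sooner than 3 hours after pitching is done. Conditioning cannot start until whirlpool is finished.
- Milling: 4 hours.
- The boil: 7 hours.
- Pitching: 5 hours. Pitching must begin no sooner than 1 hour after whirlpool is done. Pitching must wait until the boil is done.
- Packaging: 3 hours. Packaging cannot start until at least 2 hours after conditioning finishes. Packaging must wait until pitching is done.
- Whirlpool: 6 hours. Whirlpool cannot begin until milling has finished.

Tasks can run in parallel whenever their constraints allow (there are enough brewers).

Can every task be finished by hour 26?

No

Nothing blocks the boil, so it runs from hour 0 to hour 7.
Milling has no prerequisites, so it starts at hour 0 and finishes at hour 4.
Whirlpool waits on milling (finishes hour 4), so it starts at hour 4 and finishes at 4 + 6 = hour 10.
Pitching cannot start until whirlpool (finishes hour 10, plus 1-hour gap → hour 11); the boil (finishes hour 7). The controlling bound is hour 11, so pitching finishes at 11 + 5 = hour 16.
For conditioning: pitching (finishes hour 16, plus 3-hour gap → hour 19); whirlpool (finishes hour 10). Taking the maximum gives a start of hour 19, and it finishes at 19 + 6 = hour 25.
For packaging: conditioning (finishes hour 25, plus 2-hour gap → hour 27); pitching (finishes hour 16). Taking the maximum gives a start of hour 27, and it finishes at 27 + 3 = hour 30.
The earliest everything can be done is hour 30, which is after the deadline of 26, so it is not possible.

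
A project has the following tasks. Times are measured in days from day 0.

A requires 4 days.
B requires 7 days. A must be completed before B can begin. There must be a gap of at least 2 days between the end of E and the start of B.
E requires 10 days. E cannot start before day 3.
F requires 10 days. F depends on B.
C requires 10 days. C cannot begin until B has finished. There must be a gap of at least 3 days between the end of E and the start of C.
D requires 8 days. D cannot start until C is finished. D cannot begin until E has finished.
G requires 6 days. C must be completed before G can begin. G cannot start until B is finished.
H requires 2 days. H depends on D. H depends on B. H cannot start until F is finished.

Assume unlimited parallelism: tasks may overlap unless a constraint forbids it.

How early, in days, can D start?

32

E cannot begin until its own release at day 3. It runs from day 3 to 3 + 10 = day 13.
Nothing blocks A, so it runs from day 0 to day 4.
B has to wait for A (finishes day 4); E (finishes day 13, plus 2-day gap → day 15). The latest of these is day 15, so B runs day 15 to 15 + 7 = day 22.
C has to wait for B (finishes day 22); E (finishes day 13, plus 3-day gap → day 16). The latest of these is day 22, so C runs day 22 to 22 + 10 = day 32.
D waits on C (finishes day 32); E (finishes day 13). The latest of these is day 32, which is the earliest D can start.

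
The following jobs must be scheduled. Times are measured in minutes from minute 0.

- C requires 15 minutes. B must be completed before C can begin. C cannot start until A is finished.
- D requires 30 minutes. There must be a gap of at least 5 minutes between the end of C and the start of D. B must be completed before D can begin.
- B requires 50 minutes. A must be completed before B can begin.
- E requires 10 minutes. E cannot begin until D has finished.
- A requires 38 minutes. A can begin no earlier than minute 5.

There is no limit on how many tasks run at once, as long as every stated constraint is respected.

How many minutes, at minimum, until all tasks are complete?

After its own release at minute 5, A can start at minute 5 and finishes at minute 43.
B cannot begin until A (finishes minute 43). It runs from minute 43 to 43 + 50 = minute 93.
C cannot start until B (finishes minute 93); A (finishes minute 43). The controlling bound is minute 93, so C finishes at 93 + 15 = minute 108.
D has to wait for C (finishes minute 108, plus 5-minute gap → minute 113); B (finishes minute 93). The latest of these is minute 113, so D runs minute 113 to 113 + 30 = minute 143.
E cannot begin until D (finishes minute 143). It runs from minute 143 to 143 + 10 = minute 153.
All tasks are finished once the last one completes. Finish times: A at 43, B at 93, C at 108, D at 143, E at 153. The latest is minute 153.

153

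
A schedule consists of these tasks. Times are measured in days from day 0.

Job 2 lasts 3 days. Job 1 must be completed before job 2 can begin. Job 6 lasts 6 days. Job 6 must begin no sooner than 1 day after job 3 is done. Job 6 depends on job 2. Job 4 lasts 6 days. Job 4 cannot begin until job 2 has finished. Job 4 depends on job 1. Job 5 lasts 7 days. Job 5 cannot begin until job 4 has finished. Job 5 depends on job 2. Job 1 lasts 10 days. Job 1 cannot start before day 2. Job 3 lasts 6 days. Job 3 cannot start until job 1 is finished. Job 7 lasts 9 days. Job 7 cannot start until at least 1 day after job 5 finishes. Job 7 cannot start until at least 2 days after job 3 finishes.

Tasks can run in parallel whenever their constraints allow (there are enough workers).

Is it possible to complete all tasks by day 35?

No

After its own release at day 2, job 1 can start at day 2 and finishes at day 12.
After job 1 (finishes day 12), job 3 can start at day 12 and finishes at day 18.
After job 1 (finishes day 12), job 2 can start at day 12 and finishes at day 15.
For job 6: job 3 (finishes day 18, plus 1-day gap → day 19); job 2 (finishes day 15). Taking the maximum gives a start of day 19, and it finishes at 19 + 6 = day 25.
Job 4 has to wait for job 2 (finishes day 15); job 1 (finishes day 12). The latest of these is day 15, so job 4 runs day 15 to 15 + 6 = day 21.
For job 5: job 4 (finishes day 21); job 2 (finishes day 15). Taking the maximum gives a start of day 21, and it finishes at 21 + 7 = day 28.
Job 7 has to wait for job 5 (finishes day 28, plus 1-day gap → day 29); job 3 (finishes day 18, plus 2-day gap → day 20). The latest of these is day 29, so job 7 runs day 29 to 29 + 9 = day 38.
The earliest everything can be done is day 38, which is after the deadline of 35, so it is not possible.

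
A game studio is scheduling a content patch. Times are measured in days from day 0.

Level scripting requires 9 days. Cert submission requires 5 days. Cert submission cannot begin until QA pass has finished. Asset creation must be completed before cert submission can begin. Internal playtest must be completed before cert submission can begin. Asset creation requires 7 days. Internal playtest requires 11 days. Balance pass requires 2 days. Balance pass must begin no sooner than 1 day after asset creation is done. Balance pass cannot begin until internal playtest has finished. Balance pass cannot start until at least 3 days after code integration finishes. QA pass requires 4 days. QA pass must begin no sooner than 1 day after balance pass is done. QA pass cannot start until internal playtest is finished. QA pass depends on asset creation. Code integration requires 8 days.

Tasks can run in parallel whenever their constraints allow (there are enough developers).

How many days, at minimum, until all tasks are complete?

Nothing blocks internal playtest, so it runs from day 0 to day 11.
Code integration has no prerequisites, so it starts at day 0 and finishes at day 8.
Level scripting can start immediately at day 0; it finishes at day 9.
Nothing blocks asset creation, so it runs from day 0 to day 7.
For balance pass: asset creation (finishes day 7, plus 1-day gap → day 8); internal playtest (finishes day 11); code integration (finishes day 8, plus 3-day gap → day 11). Taking the maximum gives a start of day 11, and it finishes at 11 + 2 = day 13.
QA pass cannot start until balance pass (finishes day 13, plus 1-day gap → day 14); internal playtest (finishes day 11); asset creation (finishes day 7). The controlling bound is day 14, so QA pass finishes at 14 + 4 = day 18.
For cert submission: QA pass (finishes day 18); asset creation (finishes day 7); internal playtest (finishes day 11). Taking the maximum gives a start of day 18, and it finishes at 18 + 5 = day 23.
All tasks are finished once the last one completes. Finish times: Asset creation at 7, Level scripting at 9, Code integration at 8, Internal playtest at 11, Balance pass at 13, QA pass at 18, Cert submission at 23. The latest is day 23.

23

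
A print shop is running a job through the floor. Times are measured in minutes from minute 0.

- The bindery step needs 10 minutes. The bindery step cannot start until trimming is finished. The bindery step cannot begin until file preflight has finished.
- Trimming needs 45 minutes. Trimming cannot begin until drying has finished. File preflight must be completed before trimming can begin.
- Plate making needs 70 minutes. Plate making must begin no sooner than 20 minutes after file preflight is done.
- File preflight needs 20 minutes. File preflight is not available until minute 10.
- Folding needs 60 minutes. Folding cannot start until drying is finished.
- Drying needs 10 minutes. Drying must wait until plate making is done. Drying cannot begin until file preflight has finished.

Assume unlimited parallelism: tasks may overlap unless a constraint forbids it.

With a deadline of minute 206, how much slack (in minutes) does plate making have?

16

After its own release at minute 10, file preflight can start at minute 10 and finishes at minute 30.
Plate making waits on file preflight (finishes minute 30, plus 20-minute gap → minute 50), so it starts at minute 50 and finishes at 50 + 70 = minute 120.

Working backward from the deadline:
The bindery step must finish by minute 206; it takes 10 minutes, so it must start by 206 − 10 = minute 196.
Trimming has to be done before the bindery step (must start by minute 196). That means finishing by minute 196, i.e. starting by 196 − 45 = minute 151.
Folding must finish by minute 206; it takes 60 minutes, so it must start by 206 − 60 = minute 146.
For drying: trimming (must start by minute 151); folding (must start by minute 146). The most restrictive is minute 146; with a 10-minute duration, drying must start by minute 136.
Since drying (must start by minute 136) depends on it, plate making must finish by minute 136. Backing off its 70-minute duration gives a latest start of minute 66.
So plate making can start as early as minute 50 and as late as minute 66, giving 66 − 50 = 16 minutes of slack.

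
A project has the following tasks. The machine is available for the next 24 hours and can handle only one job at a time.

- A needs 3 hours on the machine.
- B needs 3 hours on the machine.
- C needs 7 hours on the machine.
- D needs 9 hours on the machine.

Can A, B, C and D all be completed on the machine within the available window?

Yes

Running back to back, the jobs need 3 + 3 + 7 + 9 = 22 hours on the machine.
Since 22 ≤ 24, they fit within the window.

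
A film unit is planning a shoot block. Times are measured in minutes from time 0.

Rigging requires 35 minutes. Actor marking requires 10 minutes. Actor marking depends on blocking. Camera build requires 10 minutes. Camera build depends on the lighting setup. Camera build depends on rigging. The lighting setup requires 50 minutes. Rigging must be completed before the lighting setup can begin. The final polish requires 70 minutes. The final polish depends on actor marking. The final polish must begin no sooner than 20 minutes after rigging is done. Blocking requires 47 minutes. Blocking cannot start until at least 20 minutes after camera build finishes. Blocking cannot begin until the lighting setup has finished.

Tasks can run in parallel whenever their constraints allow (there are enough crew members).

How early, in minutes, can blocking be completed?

Rigging can start immediately at minute 0; it finishes at minute 35.
The lighting setup cannot begin until rigging (finishes minute 35). It runs from minute 35 to 35 + 50 = minute 85.
Camera build needs all of the lighting setup (finishes minute 85); rigging (finishes minute 35). That puts its earliest start at minute 85; it finishes at 85 + 10 = minute 95.
Blocking needs all of camera build (finishes minute 95, plus 20-minute gap → minute 115); the lighting setup (finishes minute 85). That puts its earliest start at minute 115; it finishes at 115 + 47 = minute 162.

162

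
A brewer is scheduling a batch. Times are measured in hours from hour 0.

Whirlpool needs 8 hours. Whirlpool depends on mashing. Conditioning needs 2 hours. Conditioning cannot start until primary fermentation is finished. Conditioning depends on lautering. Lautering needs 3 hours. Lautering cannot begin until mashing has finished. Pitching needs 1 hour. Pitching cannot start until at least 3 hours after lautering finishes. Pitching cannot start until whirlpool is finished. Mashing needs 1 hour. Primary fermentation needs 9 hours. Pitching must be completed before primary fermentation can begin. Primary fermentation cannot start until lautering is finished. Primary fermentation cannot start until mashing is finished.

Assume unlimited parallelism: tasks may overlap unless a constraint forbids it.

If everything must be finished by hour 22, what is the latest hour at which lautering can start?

Conditioning has no dependents, so it just needs to finish by hour 22. Starting by 22 − 2 = hour 20 achieves that.
Since conditioning (must start by hour 20) depends on it, primary fermentation must finish by hour 20. Backing off its 9-hour duration gives a latest start of hour 11.
Pitching feeds into primary fermentation (must start by hour 11); so pitching must finish by hour 11 and therefore start by hour 10.
Lautering feeds pitching (must start by hour 10, minus 3-hour gap → hour 7); primary fermentation (must start by hour 11); conditioning (must start by hour 20). Taking the minimum, lautering must finish by hour 7 and start by 7 − 3 = hour 4.

4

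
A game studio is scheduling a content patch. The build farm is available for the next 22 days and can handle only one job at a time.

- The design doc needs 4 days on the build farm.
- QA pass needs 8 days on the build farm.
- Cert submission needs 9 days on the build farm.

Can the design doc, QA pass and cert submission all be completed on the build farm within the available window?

Running back to back, the jobs need 4 + 8 + 9 = 21 days on the build farm.
Since 21 ≤ 22, they fit within the window.

Yes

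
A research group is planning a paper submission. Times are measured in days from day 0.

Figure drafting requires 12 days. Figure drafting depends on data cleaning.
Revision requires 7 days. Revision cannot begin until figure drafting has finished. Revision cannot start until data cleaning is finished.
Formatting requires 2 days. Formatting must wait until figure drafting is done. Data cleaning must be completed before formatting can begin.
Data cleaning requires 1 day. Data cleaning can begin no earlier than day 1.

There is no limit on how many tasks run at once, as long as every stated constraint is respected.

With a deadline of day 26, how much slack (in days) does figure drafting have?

5

Data cleaning cannot begin until its own release at day 1. It runs from day 1 to 1 + 1 = day 2.
Figure drafting cannot begin until data cleaning (finishes day 2). It runs from day 2 to 2 + 12 = day 14.

Working backward from the deadline:
Revision must finish by day 26; it takes 7 days, so it must start by 26 − 7 = day 19.
Formatting has no dependents, so it just needs to finish by day 26. Starting by 26 − 2 = day 24 achieves that.
Figure drafting must finish in time for revision (must start by day 19); formatting (must start by day 24). The tightest is day 19, so figure drafting must start by 19 − 12 = day 7.
So figure drafting can start as early as day 2 and as late as day 7, giving 7 − 2 = 5 days of slack.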